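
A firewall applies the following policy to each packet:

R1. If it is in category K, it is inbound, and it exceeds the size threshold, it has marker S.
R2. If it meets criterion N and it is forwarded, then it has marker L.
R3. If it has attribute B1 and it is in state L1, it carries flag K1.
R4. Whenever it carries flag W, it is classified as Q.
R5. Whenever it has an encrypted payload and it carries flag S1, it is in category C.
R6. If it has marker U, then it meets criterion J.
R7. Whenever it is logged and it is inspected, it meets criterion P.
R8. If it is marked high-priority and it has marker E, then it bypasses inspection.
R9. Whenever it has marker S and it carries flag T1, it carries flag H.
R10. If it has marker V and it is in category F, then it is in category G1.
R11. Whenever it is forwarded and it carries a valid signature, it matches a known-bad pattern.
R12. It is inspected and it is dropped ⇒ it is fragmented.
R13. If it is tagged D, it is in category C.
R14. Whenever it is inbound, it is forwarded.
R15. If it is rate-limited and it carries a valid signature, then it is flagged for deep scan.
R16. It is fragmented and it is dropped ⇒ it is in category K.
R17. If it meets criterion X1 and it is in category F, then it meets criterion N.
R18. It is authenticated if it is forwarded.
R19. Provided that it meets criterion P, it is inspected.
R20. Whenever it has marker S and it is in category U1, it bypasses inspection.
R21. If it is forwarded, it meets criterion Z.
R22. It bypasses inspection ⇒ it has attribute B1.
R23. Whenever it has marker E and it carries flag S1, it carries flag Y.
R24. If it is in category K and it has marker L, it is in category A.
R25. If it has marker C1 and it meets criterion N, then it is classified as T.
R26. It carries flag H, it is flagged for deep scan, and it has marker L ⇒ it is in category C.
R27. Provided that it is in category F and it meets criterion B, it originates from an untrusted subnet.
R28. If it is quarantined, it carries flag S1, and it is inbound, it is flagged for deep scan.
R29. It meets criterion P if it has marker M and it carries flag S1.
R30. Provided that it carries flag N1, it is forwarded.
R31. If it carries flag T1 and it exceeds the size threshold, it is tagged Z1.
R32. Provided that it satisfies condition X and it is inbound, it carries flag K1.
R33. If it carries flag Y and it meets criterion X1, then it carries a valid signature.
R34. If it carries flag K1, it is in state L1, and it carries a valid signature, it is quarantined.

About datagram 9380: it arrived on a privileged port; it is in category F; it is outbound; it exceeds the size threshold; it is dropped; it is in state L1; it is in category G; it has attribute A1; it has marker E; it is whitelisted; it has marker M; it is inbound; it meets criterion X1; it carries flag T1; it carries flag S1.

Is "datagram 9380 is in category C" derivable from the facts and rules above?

No

Forward chaining from the given facts derives: is forwarded, meets criterion N, is authenticated, meets criterion Z, carries flag Y, meets criterion P, is tagged Z1, carries a valid signature, has marker L, matches a known-bad pattern, is inspected, is fragmented, is in category K, is in category A, has marker S, carries flag H.
Rules concluding "it is in category C": R5 needs "it has an encrypted payload"; R13 needs "it is tagged D"; R26 needs "it is flagged for deep scan" — none of these are established.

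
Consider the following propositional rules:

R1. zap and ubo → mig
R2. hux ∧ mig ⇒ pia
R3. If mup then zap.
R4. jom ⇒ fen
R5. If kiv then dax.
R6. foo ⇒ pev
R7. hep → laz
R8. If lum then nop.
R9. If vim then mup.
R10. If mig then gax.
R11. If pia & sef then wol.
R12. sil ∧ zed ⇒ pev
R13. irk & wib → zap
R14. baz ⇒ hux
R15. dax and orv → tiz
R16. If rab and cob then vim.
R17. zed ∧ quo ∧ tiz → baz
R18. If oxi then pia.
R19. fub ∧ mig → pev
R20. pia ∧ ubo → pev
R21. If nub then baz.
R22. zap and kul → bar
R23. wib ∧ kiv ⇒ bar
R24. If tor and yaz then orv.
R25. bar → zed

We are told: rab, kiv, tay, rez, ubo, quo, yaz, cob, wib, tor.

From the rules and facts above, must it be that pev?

dax  (by R5: kiv)
vim  (by R16: rab, cob)
bar  (by R23: wib, kiv)
orv  (by R24: tor, yaz)
zed  (by R25: bar)
mup  (by R9: vim)
tiz  (by R15: dax, orv)
baz  (by R17: zed, quo, tiz)
zap  (by R3: mup)
hux  (by R14: baz)
mig  (by R1: zap, ubo)
pia  (by R2: hux, mig)
pev  (by R20: pia, ubo)

Yes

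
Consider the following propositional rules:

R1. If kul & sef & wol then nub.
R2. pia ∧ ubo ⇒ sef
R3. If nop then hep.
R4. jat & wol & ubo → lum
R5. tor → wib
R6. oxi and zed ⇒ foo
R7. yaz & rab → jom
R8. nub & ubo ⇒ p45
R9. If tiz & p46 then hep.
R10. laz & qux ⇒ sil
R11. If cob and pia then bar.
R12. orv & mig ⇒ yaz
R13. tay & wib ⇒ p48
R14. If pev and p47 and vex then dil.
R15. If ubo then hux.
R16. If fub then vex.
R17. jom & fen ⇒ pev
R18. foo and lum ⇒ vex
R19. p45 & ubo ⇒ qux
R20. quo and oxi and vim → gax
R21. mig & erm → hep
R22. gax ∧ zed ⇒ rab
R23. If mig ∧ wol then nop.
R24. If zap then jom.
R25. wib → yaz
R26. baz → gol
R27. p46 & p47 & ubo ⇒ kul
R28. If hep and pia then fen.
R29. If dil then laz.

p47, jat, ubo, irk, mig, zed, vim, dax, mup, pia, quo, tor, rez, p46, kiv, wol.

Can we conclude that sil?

No

Forward chaining from the given facts derives: sef, lum, wib, hux, nop, yaz, kul, nub, hep, p45, qux, fen.
The only rule concluding sil is R10, which needs laz; that is never established.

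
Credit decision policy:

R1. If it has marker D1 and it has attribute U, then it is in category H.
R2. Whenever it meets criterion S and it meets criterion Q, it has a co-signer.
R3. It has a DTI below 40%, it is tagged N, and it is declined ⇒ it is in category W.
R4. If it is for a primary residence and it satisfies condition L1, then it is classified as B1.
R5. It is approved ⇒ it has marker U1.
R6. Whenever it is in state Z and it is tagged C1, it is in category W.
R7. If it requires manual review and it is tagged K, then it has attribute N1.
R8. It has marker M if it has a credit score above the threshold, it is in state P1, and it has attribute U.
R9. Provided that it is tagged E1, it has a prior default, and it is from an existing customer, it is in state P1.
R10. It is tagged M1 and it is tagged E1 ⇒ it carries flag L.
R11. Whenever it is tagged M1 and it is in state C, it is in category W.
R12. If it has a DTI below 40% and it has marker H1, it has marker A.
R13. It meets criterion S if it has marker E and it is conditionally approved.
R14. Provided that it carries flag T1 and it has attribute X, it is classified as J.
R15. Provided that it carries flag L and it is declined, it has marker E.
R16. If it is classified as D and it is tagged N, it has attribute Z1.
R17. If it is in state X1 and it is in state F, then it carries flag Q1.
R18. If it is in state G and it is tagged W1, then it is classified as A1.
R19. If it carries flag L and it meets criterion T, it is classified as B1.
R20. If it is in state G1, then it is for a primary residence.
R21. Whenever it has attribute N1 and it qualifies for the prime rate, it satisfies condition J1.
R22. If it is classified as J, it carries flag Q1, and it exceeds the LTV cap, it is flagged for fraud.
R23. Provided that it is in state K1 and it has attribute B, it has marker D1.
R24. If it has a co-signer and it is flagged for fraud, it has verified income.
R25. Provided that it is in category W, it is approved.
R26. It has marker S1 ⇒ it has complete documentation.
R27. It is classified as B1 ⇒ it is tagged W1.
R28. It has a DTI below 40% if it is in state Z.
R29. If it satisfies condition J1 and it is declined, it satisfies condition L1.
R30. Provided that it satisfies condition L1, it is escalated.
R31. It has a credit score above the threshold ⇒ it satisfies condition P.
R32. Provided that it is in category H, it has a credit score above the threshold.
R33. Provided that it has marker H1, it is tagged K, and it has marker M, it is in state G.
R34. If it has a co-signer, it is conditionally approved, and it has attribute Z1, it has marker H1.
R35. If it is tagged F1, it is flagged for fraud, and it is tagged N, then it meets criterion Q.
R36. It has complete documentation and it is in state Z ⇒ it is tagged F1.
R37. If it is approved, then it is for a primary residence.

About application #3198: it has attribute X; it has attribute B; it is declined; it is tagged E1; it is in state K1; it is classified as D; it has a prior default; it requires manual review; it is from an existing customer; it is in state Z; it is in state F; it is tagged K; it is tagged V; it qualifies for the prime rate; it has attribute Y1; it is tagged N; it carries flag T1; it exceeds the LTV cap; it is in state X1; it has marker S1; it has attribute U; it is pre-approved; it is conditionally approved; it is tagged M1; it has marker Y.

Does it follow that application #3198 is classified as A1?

Yes

By R7 (it requires manual review, it is tagged K): it has attribute N1.
By R9 (it is tagged E1, it has a prior default, it is from an existing customer): it is in state P1.
By R10 (it is tagged M1, it is tagged E1): it carries flag L.
By R14 (it carries flag T1, it has attribute X): it is classified as J.
By R15 (it carries flag L, it is declined): it has marker E.
By R16 (it is classified as D, it is tagged N): it has attribute Z1.
By R17 (it is in state X1, it is in state F): it carries flag Q1.
By R21 (it has attribute N1, it qualifies for the prime rate): it satisfies condition J1.
By R22 (it is classified as J, it carries flag Q1, it exceeds the LTV cap): it is flagged for fraud.
By R23 (it is in state K1, it has attribute B): it has marker D1.
By R26 (it has marker S1): it has complete documentation.
By R28 (it is in state Z): it has a DTI below 40%.
By R29 (it satisfies condition J1, it is declined): it satisfies condition L1.
By R36 (it has complete documentation, it is in state Z): it is tagged F1.
By R1 (it has marker D1, it has attribute U): it is in category H.
By R3 (it has a DTI below 40%, it is tagged N, it is declined): it is in category W.
By R13 (it has marker E, it is conditionally approved): it meets criterion S.
By R25 (it is in category W): it is approved.
By R32 (it is in category H): it has a credit score above the threshold.
By R35 (it is tagged F1, it is flagged for fraud, it is tagged N): it meets criterion Q.
By R37 (it is approved): it is for a primary residence.
By R2 (it meets criterion S, it meets criterion Q): it has a co-signer.
By R4 (it is for a primary residence, it satisfies condition L1): it is classified as B1.
By R8 (it has a credit score above the threshold, it is in state P1, it has attribute U): it has marker M.
By R27 (it is classified as B1): it is tagged W1.
By R34 (it has a co-signer, it is conditionally approved, it has attribute Z1): it has marker H1.
By R33 (it has marker H1, it is tagged K, it has marker M): it is in state G.
By R18 (it is in state G, it is tagged W1): it is classified as A1.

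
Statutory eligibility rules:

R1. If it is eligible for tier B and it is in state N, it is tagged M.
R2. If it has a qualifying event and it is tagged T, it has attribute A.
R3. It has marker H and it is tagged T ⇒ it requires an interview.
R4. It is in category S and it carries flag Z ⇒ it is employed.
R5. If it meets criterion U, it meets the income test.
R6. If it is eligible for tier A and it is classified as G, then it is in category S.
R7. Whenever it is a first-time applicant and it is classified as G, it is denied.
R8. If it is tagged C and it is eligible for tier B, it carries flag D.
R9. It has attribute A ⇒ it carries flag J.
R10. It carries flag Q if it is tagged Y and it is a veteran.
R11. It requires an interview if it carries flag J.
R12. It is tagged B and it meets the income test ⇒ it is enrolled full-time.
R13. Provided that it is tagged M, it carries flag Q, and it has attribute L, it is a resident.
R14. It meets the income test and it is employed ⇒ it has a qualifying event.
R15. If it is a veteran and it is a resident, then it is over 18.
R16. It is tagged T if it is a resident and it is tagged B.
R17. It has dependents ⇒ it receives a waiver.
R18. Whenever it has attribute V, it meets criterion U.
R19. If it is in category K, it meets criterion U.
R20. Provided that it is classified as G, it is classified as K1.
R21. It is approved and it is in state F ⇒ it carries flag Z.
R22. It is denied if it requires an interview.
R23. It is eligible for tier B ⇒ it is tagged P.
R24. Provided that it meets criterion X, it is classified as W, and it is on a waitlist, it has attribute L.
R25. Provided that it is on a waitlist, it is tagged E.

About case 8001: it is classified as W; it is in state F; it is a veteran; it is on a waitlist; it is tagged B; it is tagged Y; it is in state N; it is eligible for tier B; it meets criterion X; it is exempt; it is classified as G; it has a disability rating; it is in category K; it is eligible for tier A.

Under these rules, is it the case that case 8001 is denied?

Forward chaining from the given facts derives: is tagged M, is in category S, carries flag Q, meets criterion U, is classified as K1, is tagged P, has attribute L, is tagged E, meets the income test, is enrolled full-time, is a resident, is over 18, is tagged T.
Rules concluding "it is denied": R7 needs "it is a first-time applicant"; R22 needs "it requires an interview" — none of these are established.

No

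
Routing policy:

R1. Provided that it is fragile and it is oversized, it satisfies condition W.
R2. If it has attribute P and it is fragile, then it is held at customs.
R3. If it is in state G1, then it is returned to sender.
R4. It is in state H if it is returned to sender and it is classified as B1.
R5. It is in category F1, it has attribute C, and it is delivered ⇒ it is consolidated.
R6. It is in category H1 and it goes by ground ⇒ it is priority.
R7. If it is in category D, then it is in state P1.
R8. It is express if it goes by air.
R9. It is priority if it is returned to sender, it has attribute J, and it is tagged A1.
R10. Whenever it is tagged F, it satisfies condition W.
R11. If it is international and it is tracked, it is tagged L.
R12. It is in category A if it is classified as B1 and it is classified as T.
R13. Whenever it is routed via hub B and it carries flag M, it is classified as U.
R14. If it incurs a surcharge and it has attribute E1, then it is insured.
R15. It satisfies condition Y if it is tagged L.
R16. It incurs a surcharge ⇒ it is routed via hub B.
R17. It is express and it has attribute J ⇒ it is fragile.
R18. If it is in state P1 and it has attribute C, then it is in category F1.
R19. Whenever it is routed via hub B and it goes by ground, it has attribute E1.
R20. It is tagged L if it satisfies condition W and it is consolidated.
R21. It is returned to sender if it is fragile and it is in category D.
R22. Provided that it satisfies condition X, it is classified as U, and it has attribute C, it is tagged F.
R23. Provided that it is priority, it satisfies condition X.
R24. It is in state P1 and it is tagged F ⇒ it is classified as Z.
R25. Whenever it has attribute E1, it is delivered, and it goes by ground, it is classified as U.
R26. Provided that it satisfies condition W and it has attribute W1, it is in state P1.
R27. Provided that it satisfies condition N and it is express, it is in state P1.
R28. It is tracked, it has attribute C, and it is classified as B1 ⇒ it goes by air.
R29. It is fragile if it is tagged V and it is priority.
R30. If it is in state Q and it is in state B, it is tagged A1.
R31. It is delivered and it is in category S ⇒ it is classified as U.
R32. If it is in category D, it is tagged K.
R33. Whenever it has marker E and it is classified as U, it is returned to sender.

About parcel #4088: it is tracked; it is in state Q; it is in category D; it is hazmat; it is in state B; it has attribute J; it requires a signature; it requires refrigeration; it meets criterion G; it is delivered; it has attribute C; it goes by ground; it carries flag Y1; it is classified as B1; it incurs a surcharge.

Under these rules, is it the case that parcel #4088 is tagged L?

Yes

By R7 (it is in category D): it is in state P1.
By R16 (it incurs a surcharge): it is routed via hub B.
By R18 (it is in state P1, it has attribute C): it is in category F1.
By R19 (it is routed via hub B, it goes by ground): it has attribute E1.
By R25 (it has attribute E1, it is delivered, it goes by ground): it is classified as U.
By R28 (it is tracked, it has attribute C, it is classified as B1): it goes by air.
By R30 (it is in state Q, it is in state B): it is tagged A1.
By R5 (it is in category F1, it has attribute C, it is delivered): it is consolidated.
By R8 (it goes by air): it is express.
By R17 (it is express, it has attribute J): it is fragile.
By R21 (it is fragile, it is in category D): it is returned to sender.
By R9 (it is returned to sender, it has attribute J, it is tagged A1): it is priority.
By R23 (it is priority): it satisfies condition X.
By R22 (it satisfies condition X, it is classified as U, it has attribute C): it is tagged F.
By R10 (it is tagged F): it satisfies condition W.
By R20 (it satisfies condition W, it is consolidated): it is tagged L.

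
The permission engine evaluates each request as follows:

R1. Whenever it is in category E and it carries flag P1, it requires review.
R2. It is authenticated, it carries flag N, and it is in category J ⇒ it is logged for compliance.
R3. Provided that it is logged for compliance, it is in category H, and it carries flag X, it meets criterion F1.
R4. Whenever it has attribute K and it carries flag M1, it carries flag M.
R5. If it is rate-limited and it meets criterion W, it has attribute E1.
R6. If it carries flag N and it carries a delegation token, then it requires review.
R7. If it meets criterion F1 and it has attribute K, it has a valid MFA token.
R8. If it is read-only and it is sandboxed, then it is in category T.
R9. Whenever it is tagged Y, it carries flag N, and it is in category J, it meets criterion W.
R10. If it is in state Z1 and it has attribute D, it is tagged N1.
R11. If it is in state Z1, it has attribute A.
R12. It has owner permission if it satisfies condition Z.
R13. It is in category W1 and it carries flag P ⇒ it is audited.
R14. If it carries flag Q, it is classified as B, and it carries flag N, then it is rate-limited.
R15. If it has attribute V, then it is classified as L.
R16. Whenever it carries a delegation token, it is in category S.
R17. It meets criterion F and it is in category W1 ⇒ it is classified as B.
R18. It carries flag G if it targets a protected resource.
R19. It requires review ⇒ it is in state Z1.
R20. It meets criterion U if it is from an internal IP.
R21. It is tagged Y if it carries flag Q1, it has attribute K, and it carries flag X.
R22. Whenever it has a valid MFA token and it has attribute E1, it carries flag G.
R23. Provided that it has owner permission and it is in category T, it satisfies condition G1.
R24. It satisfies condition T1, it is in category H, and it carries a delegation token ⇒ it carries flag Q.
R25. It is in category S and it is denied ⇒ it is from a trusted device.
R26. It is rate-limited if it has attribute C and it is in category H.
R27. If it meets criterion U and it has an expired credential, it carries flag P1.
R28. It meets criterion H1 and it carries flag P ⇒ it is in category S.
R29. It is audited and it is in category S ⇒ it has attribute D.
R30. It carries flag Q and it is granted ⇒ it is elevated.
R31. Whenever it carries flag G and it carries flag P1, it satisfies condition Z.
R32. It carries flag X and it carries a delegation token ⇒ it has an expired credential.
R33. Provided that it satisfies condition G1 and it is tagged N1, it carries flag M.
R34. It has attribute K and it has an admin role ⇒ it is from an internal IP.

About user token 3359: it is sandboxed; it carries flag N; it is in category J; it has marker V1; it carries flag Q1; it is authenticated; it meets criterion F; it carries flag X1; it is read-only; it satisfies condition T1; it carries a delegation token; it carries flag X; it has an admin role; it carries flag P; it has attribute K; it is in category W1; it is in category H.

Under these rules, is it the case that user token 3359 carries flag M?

Yes

By R2 (it is authenticated, it carries flag N, it is in category J): it is logged for compliance.
By R3 (it is logged for compliance, it is in category H, it carries flag X): it meets criterion F1.
By R6 (it carries flag N, it carries a delegation token): it requires review.
By R7 (it meets criterion F1, it has attribute K): it has a valid MFA token.
By R8 (it is read-only, it is sandboxed): it is in category T.
By R13 (it is in category W1, it carries flag P): it is audited.
By R16 (it carries a delegation token): it is in category S.
By R17 (it meets criterion F, it is in category W1): it is classified as B.
By R19 (it requires review): it is in state Z1.
By R21 (it carries flag Q1, it has attribute K, it carries flag X): it is tagged Y.
By R24 (it satisfies condition T1, it is in category H, it carries a delegation token): it carries flag Q.
By R29 (it is audited, it is in category S): it has attribute D.
By R32 (it carries flag X, it carries a delegation token): it has an expired credential.
By R34 (it has attribute K, it has an admin role): it is from an internal IP.
By R9 (it is tagged Y, it carries flag N, it is in category J): it meets criterion W.
By R10 (it is in state Z1, it has attribute D): it is tagged N1.
By R14 (it carries flag Q, it is classified as B, it carries flag N): it is rate-limited.
By R20 (it is from an internal IP): it meets criterion U.
By R27 (it meets criterion U, it has an expired credential): it carries flag P1.
By R5 (it is rate-limited, it meets criterion W): it has attribute E1.
By R22 (it has a valid MFA token, it has attribute E1): it carries flag G.
By R31 (it carries flag G, it carries flag P1): it satisfies condition Z.
By R12 (it satisfies condition Z): it has owner permission.
By R23 (it has owner permission, it is in category T): it satisfies condition G1.
By R33 (it satisfies condition G1, it is tagged N1): it carries flag M.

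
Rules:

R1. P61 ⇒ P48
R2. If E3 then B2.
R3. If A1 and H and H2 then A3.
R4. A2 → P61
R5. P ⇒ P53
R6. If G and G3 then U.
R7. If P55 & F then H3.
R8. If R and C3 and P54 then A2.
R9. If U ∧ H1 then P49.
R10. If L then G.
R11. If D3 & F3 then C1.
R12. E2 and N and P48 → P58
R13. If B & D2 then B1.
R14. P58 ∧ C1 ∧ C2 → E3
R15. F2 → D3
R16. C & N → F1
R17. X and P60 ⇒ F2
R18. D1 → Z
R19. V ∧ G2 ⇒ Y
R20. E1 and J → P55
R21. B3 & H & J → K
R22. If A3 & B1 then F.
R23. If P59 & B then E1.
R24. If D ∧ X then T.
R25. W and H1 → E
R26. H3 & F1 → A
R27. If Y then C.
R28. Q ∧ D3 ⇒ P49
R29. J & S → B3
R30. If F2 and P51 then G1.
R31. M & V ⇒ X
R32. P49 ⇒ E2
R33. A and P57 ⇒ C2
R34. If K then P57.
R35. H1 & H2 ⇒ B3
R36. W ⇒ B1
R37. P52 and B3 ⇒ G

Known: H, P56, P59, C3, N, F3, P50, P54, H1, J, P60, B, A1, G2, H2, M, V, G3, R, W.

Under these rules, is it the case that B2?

Forward chaining from the given facts derives: A3, A2, Y, E1, E, C, X, B3, B1, P61, F1, F2, P55, K, F, P57, P48, H3, D3, A, C2, C1.
The only rule concluding B2 is R2, which needs E3; that is never established.

No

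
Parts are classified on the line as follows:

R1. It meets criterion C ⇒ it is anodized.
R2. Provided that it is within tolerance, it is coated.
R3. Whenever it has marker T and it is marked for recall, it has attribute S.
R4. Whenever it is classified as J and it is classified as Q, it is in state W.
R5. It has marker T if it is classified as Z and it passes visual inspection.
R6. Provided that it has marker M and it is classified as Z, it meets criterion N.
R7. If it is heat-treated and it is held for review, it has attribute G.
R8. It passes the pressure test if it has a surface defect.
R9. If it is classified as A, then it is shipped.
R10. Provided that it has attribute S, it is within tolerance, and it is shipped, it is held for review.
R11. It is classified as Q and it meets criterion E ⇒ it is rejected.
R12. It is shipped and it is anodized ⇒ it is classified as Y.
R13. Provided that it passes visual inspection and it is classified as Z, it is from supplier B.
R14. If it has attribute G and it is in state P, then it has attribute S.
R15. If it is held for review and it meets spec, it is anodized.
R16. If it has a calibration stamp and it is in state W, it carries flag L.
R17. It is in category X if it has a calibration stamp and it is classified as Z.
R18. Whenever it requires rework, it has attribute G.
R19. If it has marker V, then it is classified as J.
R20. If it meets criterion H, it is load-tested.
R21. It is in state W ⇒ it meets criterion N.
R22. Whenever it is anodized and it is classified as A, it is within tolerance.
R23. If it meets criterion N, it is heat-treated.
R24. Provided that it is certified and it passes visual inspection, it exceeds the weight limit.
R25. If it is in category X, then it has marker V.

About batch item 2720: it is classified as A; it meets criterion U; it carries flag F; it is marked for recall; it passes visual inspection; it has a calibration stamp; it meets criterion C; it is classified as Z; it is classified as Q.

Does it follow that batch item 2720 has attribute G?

Yes

By R1 (it meets criterion C): it is anodized.
By R5 (it is classified as Z, it passes visual inspection): it has marker T.
By R9 (it is classified as A): it is shipped.
By R17 (it has a calibration stamp, it is classified as Z): it is in category X.
By R22 (it is anodized, it is classified as A): it is within tolerance.
By R25 (it is in category X): it has marker V.
By R3 (it has marker T, it is marked for recall): it has attribute S.
By R10 (it has attribute S, it is within tolerance, it is shipped): it is held for review.
By R19 (it has marker V): it is classified as J.
By R4 (it is classified as J, it is classified as Q): it is in state W.
By R21 (it is in state W): it meets criterion N.
By R23 (it meets criterion N): it is heat-treated.
By R7 (it is heat-treated, it is held for review): it has attribute G.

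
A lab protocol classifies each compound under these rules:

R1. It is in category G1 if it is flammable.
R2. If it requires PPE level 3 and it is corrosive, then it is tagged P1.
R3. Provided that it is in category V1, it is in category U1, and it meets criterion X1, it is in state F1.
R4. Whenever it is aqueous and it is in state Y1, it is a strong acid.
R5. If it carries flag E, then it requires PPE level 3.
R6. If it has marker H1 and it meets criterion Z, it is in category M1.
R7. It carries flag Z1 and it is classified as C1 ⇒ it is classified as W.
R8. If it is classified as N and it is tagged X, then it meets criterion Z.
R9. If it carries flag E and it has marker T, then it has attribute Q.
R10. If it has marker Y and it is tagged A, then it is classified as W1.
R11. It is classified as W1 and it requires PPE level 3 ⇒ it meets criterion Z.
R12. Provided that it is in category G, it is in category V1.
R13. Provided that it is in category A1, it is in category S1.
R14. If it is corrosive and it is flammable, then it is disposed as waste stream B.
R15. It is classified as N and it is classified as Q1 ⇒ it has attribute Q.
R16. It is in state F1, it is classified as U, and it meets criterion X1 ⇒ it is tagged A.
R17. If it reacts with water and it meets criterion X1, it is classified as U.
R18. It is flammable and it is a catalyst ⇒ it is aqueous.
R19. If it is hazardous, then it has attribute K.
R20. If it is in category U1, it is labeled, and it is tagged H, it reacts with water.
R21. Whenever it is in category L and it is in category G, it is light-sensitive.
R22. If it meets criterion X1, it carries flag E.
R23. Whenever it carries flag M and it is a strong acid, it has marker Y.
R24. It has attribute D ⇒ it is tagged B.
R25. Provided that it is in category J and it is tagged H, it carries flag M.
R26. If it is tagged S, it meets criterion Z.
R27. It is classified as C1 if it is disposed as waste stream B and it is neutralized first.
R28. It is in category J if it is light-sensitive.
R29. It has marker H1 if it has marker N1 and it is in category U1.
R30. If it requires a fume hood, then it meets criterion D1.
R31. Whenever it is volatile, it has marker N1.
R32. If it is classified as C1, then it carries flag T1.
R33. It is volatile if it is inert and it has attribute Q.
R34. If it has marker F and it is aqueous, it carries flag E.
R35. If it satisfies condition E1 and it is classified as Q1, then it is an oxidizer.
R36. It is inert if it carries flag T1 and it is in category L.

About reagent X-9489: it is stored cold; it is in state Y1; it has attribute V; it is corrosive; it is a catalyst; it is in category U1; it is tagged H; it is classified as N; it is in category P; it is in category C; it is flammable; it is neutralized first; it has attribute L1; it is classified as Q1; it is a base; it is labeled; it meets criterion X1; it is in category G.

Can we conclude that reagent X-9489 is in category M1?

Forward chaining from the given facts derives: is in category G1, is in category V1, is disposed as waste stream B, has attribute Q, is aqueous, reacts with water, carries flag E, is classified as C1, carries flag T1, is in state F1, is a strong acid, requires PPE level 3, is classified as U, is tagged P1, is tagged A.
The only rule concluding "it is in category M1" is R6, which needs "it has marker H1"; that is never established.

No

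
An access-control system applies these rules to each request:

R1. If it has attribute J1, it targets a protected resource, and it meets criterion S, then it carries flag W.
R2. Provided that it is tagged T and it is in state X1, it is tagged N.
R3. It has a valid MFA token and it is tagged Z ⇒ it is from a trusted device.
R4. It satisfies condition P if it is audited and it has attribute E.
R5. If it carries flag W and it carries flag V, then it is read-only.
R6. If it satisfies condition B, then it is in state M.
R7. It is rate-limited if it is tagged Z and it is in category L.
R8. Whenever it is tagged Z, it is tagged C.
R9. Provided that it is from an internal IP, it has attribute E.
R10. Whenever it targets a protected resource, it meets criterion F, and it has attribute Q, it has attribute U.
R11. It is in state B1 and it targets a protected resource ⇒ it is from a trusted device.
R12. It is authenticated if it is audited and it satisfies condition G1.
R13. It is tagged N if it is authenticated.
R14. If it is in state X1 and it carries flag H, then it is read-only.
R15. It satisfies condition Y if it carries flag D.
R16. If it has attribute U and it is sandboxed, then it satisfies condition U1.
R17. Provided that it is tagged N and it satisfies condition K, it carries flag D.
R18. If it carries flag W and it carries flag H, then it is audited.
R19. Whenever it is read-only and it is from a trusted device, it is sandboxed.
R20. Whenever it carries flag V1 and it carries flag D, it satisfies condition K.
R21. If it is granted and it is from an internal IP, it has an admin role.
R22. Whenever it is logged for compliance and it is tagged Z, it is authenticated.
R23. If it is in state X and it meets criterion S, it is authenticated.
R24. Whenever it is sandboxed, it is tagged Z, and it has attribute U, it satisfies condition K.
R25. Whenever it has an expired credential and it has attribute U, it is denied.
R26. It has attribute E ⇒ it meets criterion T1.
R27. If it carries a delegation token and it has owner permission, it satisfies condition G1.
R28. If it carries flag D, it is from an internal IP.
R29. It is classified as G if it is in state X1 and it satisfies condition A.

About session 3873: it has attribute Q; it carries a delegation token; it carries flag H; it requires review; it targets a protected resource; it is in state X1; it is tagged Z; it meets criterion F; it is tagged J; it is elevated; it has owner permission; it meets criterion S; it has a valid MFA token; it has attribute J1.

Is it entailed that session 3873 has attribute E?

By R1 (it has attribute J1, it targets a protected resource, it meets criterion S): it carries flag W.
By R3 (it has a valid MFA token, it is tagged Z): it is from a trusted device.
By R10 (it targets a protected resource, it meets criterion F, it has attribute Q): it has attribute U.
By R14 (it is in state X1, it carries flag H): it is read-only.
By R18 (it carries flag W, it carries flag H): it is audited.
By R19 (it is read-only, it is from a trusted device): it is sandboxed.
By R24 (it is sandboxed, it is tagged Z, it has attribute U): it satisfies condition K.
By R27 (it carries a delegation token, it has owner permission): it satisfies condition G1.
By R12 (it is audited, it satisfies condition G1): it is authenticated.
By R13 (it is authenticated): it is tagged N.
By R17 (it is tagged N, it satisfies condition K): it carries flag D.
By R28 (it carries flag D): it is from an internal IP.
By R9 (it is from an internal IP): it has attribute E.

Yes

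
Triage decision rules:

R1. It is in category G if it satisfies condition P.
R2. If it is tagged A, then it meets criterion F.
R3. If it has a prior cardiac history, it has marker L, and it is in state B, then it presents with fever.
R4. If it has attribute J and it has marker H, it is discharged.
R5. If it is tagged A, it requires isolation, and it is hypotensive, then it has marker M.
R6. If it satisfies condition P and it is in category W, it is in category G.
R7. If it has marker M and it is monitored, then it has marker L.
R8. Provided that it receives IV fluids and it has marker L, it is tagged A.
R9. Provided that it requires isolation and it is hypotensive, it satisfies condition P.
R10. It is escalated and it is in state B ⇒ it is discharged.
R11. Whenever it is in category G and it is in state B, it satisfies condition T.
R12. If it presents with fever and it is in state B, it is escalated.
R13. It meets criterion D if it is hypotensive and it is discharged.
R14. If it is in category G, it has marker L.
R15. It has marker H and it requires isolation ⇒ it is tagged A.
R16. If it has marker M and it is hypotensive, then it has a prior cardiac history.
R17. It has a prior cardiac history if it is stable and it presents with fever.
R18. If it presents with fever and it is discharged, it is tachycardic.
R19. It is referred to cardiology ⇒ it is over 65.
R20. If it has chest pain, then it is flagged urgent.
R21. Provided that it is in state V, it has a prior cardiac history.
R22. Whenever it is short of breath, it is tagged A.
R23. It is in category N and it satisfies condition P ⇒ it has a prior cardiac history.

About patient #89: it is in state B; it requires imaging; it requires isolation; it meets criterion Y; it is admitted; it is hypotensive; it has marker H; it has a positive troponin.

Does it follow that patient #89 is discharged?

Yes

By R9 (it requires isolation, it is hypotensive): it satisfies condition P.
By R15 (it has marker H, it requires isolation): it is tagged A.
By R1 (it satisfies condition P): it is in category G.
By R5 (it is tagged A, it requires isolation, it is hypotensive): it has marker M.
By R14 (it is in category G): it has marker L.
By R16 (it has marker M, it is hypotensive): it has a prior cardiac history.
By R3 (it has a prior cardiac history, it has marker L, it is in state B): it presents with fever.
By R12 (it presents with fever, it is in state B): it is escalated.
By R10 (it is escalated, it is in state B): it is discharged.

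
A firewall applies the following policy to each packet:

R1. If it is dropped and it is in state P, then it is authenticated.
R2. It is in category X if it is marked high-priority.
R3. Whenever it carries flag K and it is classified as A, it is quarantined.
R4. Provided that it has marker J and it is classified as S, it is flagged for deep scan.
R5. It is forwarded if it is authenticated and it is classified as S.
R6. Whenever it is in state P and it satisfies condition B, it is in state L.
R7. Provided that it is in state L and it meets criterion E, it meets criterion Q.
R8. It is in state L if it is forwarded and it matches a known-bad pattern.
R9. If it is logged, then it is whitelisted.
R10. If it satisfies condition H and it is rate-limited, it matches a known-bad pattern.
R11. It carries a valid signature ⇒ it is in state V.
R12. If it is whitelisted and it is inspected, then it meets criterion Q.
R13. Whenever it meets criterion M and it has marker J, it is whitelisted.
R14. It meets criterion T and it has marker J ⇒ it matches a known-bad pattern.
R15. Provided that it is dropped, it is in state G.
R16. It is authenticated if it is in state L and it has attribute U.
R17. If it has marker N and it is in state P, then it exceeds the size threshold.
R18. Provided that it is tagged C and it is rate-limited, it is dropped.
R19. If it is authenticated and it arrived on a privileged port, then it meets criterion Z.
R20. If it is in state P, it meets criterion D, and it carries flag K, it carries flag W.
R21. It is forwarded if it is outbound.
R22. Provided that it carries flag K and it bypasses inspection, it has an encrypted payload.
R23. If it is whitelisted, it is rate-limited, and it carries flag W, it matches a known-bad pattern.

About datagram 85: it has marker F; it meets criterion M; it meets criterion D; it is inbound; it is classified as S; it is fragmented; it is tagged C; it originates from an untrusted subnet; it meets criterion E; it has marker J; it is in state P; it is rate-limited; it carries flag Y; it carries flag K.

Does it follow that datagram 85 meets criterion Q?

Yes

By R13 (it meets criterion M, it has marker J): it is whitelisted.
By R18 (it is tagged C, it is rate-limited): it is dropped.
By R20 (it is in state P, it meets criterion D, it carries flag K): it carries flag W.
By R23 (it is whitelisted, it is rate-limited, it carries flag W): it matches a known-bad pattern.
By R1 (it is dropped, it is in state P): it is authenticated.
By R5 (it is authenticated, it is classified as S): it is forwarded.
By R8 (it is forwarded, it matches a known-bad pattern): it is in state L.
By R7 (it is in state L, it meets criterion E): it meets criterion Q.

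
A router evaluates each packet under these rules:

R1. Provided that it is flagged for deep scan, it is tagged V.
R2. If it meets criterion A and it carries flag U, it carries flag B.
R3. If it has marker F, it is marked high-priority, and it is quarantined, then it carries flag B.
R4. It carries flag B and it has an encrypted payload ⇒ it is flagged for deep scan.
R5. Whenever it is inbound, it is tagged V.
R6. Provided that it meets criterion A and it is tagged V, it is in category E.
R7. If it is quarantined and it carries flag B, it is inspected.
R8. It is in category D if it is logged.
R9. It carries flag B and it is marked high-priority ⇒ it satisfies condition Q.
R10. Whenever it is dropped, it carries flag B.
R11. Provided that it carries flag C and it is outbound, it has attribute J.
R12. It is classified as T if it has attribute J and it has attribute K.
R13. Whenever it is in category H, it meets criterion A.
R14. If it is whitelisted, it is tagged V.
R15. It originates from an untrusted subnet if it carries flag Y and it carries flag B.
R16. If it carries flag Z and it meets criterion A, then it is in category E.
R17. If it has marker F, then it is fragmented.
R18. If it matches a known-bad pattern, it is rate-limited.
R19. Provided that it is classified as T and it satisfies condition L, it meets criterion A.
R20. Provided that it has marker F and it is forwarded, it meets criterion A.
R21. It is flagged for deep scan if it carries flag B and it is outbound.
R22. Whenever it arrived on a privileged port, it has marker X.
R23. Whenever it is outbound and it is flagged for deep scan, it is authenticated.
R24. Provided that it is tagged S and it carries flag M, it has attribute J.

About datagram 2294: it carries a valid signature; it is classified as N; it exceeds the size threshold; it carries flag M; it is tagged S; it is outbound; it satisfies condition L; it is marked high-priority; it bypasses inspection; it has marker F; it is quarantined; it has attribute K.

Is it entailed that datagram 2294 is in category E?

By R3 (it has marker F, it is marked high-priority, it is quarantined): it carries flag B.
By R21 (it carries flag B, it is outbound): it is flagged for deep scan.
By R24 (it is tagged S, it carries flag M): it has attribute J.
By R1 (it is flagged for deep scan): it is tagged V.
By R12 (it has attribute J, it has attribute K): it is classified as T.
By R19 (it is classified as T, it satisfies condition L): it meets criterion A.
By R6 (it meets criterion A, it is tagged V): it is in category E.

Yes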